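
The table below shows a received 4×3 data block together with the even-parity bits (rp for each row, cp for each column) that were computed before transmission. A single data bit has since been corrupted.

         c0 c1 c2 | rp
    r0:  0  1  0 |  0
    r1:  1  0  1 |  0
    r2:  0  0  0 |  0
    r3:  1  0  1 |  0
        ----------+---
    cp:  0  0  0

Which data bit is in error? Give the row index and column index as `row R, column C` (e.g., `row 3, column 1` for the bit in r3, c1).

row 0, column 1

Recompute each row's even parity and compare to rp:
  r0: data parity 1, sent rp 0 → mismatch
  r1: data parity 0, sent rp 0 → ok
  r2: data parity 0, sent rp 0 → ok
  r3: data parity 0, sent rp 0 → ok
Recompute each column's even parity and compare to cp:
  c0: data parity 0, sent cp 0 → ok
  c1: data parity 1, sent cp 0 → mismatch
  c2: data parity 0, sent cp 0 → ok
Exactly one row (r0) and one column (c1) fail → the flipped bit is at their intersection.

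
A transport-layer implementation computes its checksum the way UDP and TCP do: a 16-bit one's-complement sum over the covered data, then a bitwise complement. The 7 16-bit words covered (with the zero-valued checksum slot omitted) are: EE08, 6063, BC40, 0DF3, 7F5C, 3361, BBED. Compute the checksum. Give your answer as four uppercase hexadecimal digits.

78B4

One's-complement addition (fold any carry out of bit 15 back into bit 0):
  0xEE08 + 0x6063 = 0x14E6B → wrap carry → 0x4E6C
  0x4E6C + 0xBC40 = 0x10AAC → wrap carry → 0x0AAD
  0x0AAD + 0x0DF3 = 0x018A0
  0x18A0 + 0x7F5C = 0x097FC
  0x97FC + 0x3361 = 0x0CB5D
  0xCB5D + 0xBBED = 0x1874A → wrap carry → 0x874B
One's-complement sum = 0x874B.
Checksum = ~0x874B & 0xFFFF = 0x78B4.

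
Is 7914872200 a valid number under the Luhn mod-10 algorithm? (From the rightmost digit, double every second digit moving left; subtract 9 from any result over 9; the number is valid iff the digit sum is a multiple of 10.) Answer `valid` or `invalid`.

From the right, keep odd positions and double even positions (subtract 9 from any doubled value over 9):
  doubled (positions 2,4,...): 0 4 7 2 5 → sum 18
  kept (positions 1,3,...): 0 2 7 4 9 → sum 22
Total = 40.
40 mod 10 = 0, so the number is valid.

valid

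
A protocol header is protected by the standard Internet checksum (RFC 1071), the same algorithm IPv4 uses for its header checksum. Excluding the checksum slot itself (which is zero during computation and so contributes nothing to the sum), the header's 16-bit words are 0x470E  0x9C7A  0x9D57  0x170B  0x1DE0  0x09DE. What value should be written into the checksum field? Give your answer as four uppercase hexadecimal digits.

4056

One's-complement addition (fold any carry out of bit 15 back into bit 0):
  0x470E + 0x9C7A = 0x0E388
  0xE388 + 0x9D57 = 0x180DF → wrap carry → 0x80E0
  0x80E0 + 0x170B = 0x097EB
  0x97EB + 0x1DE0 = 0x0B5CB
  0xB5CB + 0x09DE = 0x0BFA9
One's-complement sum = 0xBFA9.
Checksum = ~0xBFA9 & 0xFFFF = 0x4056.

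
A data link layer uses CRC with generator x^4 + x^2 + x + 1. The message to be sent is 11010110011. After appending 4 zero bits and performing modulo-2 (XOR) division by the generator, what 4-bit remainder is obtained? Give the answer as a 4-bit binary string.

0010

Append 4 zeros: 110101100110000. Divide by 10111 (XOR where the leading bit is 1):
  pos 0: 11010 XOR 10111 = 01101
  pos 1: 11011 XOR 10111 = 01100
  pos 2: 11001 XOR 10111 = 01110
  pos 3: 11100 XOR 10111 = 01011
  pos 4: 10110 XOR 10111 = 00001
  pos 8: 11100 XOR 10111 = 01011
  pos 9: 10110 XOR 10111 = 00001
Remainder (last 4 bits) = 0010. This is the CRC / FCS.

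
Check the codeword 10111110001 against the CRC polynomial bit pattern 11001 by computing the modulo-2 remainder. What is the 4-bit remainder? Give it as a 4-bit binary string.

1111

Modulo-2 division of 10111110001 by 11001:
  pos 0: 10111 XOR 11001 = 01110
  pos 1: 11101 XOR 11001 = 00100
  pos 3: 10010 XOR 11001 = 01011
  pos 4: 10110 XOR 11001 = 01111
  pos 5: 11110 XOR 11001 = 00111
Remainder = 1111 (nonzero — an error is detected).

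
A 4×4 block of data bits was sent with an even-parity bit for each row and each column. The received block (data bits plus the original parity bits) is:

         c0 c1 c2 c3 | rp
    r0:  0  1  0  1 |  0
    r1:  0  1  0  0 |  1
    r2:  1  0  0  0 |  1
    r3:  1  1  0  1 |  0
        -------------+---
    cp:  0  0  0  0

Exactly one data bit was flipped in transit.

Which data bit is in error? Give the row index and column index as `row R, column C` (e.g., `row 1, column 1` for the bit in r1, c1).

row 3, column 1

Recompute each row's even parity and compare to rp:
  r0: data parity 0, sent rp 0 → ok
  r1: data parity 1, sent rp 1 → ok
  r2: data parity 1, sent rp 1 → ok
  r3: data parity 1, sent rp 0 → mismatch
Recompute each column's even parity and compare to cp:
  c0: data parity 0, sent cp 0 → ok
  c1: data parity 1, sent cp 0 → mismatch
  c2: data parity 0, sent cp 0 → ok
  c3: data parity 0, sent cp 0 → ok
Exactly one row (r3) and one column (c1) fail → the flipped bit is at their intersection.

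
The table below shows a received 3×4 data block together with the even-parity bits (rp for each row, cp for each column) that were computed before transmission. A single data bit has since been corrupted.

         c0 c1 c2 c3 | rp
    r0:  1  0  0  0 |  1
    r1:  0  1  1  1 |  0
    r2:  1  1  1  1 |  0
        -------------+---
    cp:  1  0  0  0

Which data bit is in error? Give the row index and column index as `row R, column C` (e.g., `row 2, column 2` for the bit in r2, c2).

Recompute each row's even parity and compare to rp:
  r0: data parity 1, sent rp 1 → ok
  r1: data parity 1, sent rp 0 → mismatch
  r2: data parity 0, sent rp 0 → ok
Recompute each column's even parity and compare to cp:
  c0: data parity 0, sent cp 1 → mismatch
  c1: data parity 0, sent cp 0 → ok
  c2: data parity 0, sent cp 0 → ok
  c3: data parity 0, sent cp 0 → ok
Exactly one row (r1) and one column (c0) fail → the flipped bit is at their intersection.

row 1, column 0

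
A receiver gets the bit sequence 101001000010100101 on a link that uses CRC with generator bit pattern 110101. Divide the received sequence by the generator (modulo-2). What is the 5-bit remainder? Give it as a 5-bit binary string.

Modulo-2 division of 101001000010100101 by 110101:
  pos 0: 101001 XOR 110101 = 011100
  pos 1: 111000 XOR 110101 = 001101
  pos 3: 110100 XOR 110101 = 000001
  pos 8: 101010 XOR 110101 = 011111
  pos 9: 111110 XOR 110101 = 001011
  pos 11: 101110 XOR 110101 = 011011
  pos 12: 110111 XOR 110101 = 000010
Remainder = 00010 (nonzero — an error is detected).

00010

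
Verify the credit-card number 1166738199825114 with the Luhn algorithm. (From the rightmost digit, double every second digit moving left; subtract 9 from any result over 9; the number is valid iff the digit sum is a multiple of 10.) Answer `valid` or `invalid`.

invalid

From the right, keep odd positions and double even positions (subtract 9 from any doubled value over 9):
  doubled (positions 2,4,...): 2 1 7 9 7 5 3 2 → sum 36
  kept (positions 1,3,...): 4 1 2 9 1 3 6 1 → sum 27
Total = 63.
63 mod 10 = 3, so the number is invalid.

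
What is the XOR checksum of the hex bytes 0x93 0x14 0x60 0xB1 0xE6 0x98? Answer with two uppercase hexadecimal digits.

XOR the bytes together:
  start with 0x93
  0x93 ⊕ 0x14 = 0x87
  0x87 ⊕ 0x60 = 0xE7
  0xE7 ⊕ 0xB1 = 0x56
  0x56 ⊕ 0xE6 = 0xB0
  0xB0 ⊕ 0x98 = 0x28

28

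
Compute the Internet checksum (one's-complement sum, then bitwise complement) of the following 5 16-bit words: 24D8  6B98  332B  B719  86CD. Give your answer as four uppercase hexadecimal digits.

FE7C

One's-complement addition (fold any carry out of bit 15 back into bit 0):
  0x24D8 + 0x6B98 = 0x09070
  0x9070 + 0x332B = 0x0C39B
  0xC39B + 0xB719 = 0x17AB4 → wrap carry → 0x7AB5
  0x7AB5 + 0x86CD = 0x10182 → wrap carry → 0x0183
One's-complement sum = 0x0183.
Checksum = ~0x0183 & 0xFFFF = 0xFE7C.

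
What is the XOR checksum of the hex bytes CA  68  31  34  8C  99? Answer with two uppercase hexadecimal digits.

B2

XOR the bytes together:
  start with 0xCA
  0xCA ⊕ 0x68 = 0xA2
  0xA2 ⊕ 0x31 = 0x93
  0x93 ⊕ 0x34 = 0xA7
  0xA7 ⊕ 0x8C = 0x2B
  0x2B ⊕ 0x99 = 0xB2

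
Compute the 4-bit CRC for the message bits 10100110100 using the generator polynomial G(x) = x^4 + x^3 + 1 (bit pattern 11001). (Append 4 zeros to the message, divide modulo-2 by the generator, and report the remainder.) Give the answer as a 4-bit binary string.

1011

Append 4 zeros: 101001101000000. Divide by 11001 (XOR where the leading bit is 1):
  pos 0: 10100 XOR 11001 = 01101
  pos 1: 11011 XOR 11001 = 00010
  pos 4: 10101 XOR 11001 = 01100
  pos 5: 11000 XOR 11001 = 00001
  pos 9: 10000 XOR 11001 = 01001
  pos 10: 10010 XOR 11001 = 01011
Remainder (last 4 bits) = 1011. This is the CRC / FCS.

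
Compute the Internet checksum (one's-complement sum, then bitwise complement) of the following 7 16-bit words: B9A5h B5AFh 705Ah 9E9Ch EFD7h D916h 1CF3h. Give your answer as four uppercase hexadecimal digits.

One's-complement addition (fold any carry out of bit 15 back into bit 0):
  0xB9A5 + 0xB5AF = 0x16F54 → wrap carry → 0x6F55
  0x6F55 + 0x705A = 0x0DFAF
  0xDFAF + 0x9E9C = 0x17E4B → wrap carry → 0x7E4C
  0x7E4C + 0xEFD7 = 0x16E23 → wrap carry → 0x6E24
  0x6E24 + 0xD916 = 0x1473A → wrap carry → 0x473B
  0x473B + 0x1CF3 = 0x0642E
One's-complement sum = 0x642E.
Checksum = ~0x642E & 0xFFFF = 0x9BD1.

9BD1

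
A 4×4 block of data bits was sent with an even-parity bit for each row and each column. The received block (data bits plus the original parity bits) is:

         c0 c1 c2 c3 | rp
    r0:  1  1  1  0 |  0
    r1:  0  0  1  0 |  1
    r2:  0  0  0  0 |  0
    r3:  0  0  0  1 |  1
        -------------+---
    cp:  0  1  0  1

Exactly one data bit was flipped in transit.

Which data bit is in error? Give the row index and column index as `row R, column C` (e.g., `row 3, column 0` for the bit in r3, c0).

Recompute each row's even parity and compare to rp:
  r0: data parity 1, sent rp 0 → mismatch
  r1: data parity 1, sent rp 1 → ok
  r2: data parity 0, sent rp 0 → ok
  r3: data parity 1, sent rp 1 → ok
Recompute each column's even parity and compare to cp:
  c0: data parity 1, sent cp 0 → mismatch
  c1: data parity 1, sent cp 1 → ok
  c2: data parity 0, sent cp 0 → ok
  c3: data parity 1, sent cp 1 → ok
Exactly one row (r0) and one column (c0) fail → the flipped bit is at their intersection.

row 0, column 0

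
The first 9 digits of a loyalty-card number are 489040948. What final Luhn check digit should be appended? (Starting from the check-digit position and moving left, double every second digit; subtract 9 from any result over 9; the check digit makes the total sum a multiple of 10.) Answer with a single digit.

Partial digits right→left: 8 4 9 0 4 0 9 8 4
Double every second digit counting from the check-digit position (so the 1st, 3rd, 5th, ... of the partial from the right).
  doubled (with −9 where >9): 7 9 8 9 8 → sum 41
  kept as-is: 4 0 0 8 → sum 12
Total = 41 + 12 = 53.
Check digit = (10 − (53 mod 10)) mod 10 = 7.

7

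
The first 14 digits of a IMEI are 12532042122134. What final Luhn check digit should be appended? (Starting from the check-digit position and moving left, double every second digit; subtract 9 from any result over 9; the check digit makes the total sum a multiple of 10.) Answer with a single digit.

4

Partial digits right→left: 4 3 1 2 2 1 2 4 0 2 3 5 2 1
Double every second digit counting from the check-digit position (so the 1st, 3rd, 5th, ... of the partial from the right).
  doubled (with −9 where >9): 8 2 4 4 0 6 4 → sum 28
  kept as-is: 3 2 1 4 2 5 1 → sum 18
Total = 28 + 18 = 46.
Check digit = (10 − (46 mod 10)) mod 10 = 4.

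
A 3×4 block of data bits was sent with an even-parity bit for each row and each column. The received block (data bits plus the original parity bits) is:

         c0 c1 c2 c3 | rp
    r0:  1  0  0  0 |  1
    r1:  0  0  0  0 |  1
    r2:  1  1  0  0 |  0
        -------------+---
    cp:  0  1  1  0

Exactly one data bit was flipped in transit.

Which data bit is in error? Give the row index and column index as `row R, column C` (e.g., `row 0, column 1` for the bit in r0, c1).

row 1, column 2

Recompute each row's even parity and compare to rp:
  r0: data parity 1, sent rp 1 → ok
  r1: data parity 0, sent rp 1 → mismatch
  r2: data parity 0, sent rp 0 → ok
Recompute each column's even parity and compare to cp:
  c0: data parity 0, sent cp 0 → ok
  c1: data parity 1, sent cp 1 → ok
  c2: data parity 0, sent cp 1 → mismatch
  c3: data parity 0, sent cp 0 → ok
Exactly one row (r1) and one column (c2) fail → the flipped bit is at their intersection.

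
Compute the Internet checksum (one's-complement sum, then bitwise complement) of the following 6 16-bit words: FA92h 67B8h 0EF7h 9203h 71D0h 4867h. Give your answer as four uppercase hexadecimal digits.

One's-complement addition (fold any carry out of bit 15 back into bit 0):
  0xFA92 + 0x67B8 = 0x1624A → wrap carry → 0x624B
  0x624B + 0x0EF7 = 0x07142
  0x7142 + 0x9203 = 0x10345 → wrap carry → 0x0346
  0x0346 + 0x71D0 = 0x07516
  0x7516 + 0x4867 = 0x0BD7D
One's-complement sum = 0xBD7D.
Checksum = ~0xBD7D & 0xFFFF = 0x4282.

4282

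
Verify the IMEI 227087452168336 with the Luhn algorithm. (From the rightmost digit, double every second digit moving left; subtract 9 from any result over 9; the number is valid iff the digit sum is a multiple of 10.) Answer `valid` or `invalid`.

From the right, keep odd positions and double even positions (subtract 9 from any doubled value over 9):
  doubled (positions 2,4,...): 6 7 2 1 5 0 4 → sum 25
  kept (positions 1,3,...): 6 3 6 2 4 8 7 2 → sum 38
Total = 63.
63 mod 10 = 3, so the number is invalid.

invalid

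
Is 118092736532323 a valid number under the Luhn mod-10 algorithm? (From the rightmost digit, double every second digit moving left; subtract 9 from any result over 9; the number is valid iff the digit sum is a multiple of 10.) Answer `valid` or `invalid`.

From the right, keep odd positions and double even positions (subtract 9 from any doubled value over 9):
  doubled (positions 2,4,...): 4 4 1 6 4 0 2 → sum 21
  kept (positions 1,3,...): 3 3 3 6 7 9 8 1 → sum 40
Total = 61.
61 mod 10 = 1, so the number is invalid.

invalid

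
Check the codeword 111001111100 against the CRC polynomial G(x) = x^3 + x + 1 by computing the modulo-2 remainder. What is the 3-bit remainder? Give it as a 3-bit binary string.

Modulo-2 division of 111001111100 by 1011:
  pos 0: 1110 XOR 1011 = 0101
  pos 1: 1010 XOR 1011 = 0001
  pos 4: 1111 XOR 1011 = 0100
  pos 5: 1001 XOR 1011 = 0010
  pos 7: 1010 XOR 1011 = 0001
Remainder = 010 (nonzero — an error is detected).

010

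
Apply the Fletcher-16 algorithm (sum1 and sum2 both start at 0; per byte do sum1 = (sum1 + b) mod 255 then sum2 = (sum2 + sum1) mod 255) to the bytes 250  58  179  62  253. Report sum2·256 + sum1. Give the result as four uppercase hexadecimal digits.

Running sums (mod 255):
  after byte 0 (250): sum1=250, sum2=250
  after byte 1 (58): sum1=53, sum2=48
  after byte 2 (179): sum1=232, sum2=25
  after byte 3 (62): sum1=39, sum2=64
  after byte 4 (253): sum1=37, sum2=101
Checksum = sum2·256 + sum1 = 101·256 + 37 = 25893 = 0x6525.

6525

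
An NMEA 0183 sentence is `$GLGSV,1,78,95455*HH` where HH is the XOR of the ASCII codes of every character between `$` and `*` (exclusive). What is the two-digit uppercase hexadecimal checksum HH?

63

XOR the ASCII codes of the payload characters:
  'G' = 0x47 → acc = 0x47
  'L' = 0x4C → acc = 0x0B
  'G' = 0x47 → acc = 0x4C
  'S' = 0x53 → acc = 0x1F
  'V' = 0x56 → acc = 0x49
  ',' = 0x2C → acc = 0x65
  '1' = 0x31 → acc = 0x54
  ',' = 0x2C → acc = 0x78
  '7' = 0x37 → acc = 0x4F
  '8' = 0x38 → acc = 0x77
  ',' = 0x2C → acc = 0x5B
  '9' = 0x39 → acc = 0x62
  '5' = 0x35 → acc = 0x57
  '4' = 0x34 → acc = 0x63
  '5' = 0x35 → acc = 0x56
  '5' = 0x35 → acc = 0x63
Checksum = 0x63.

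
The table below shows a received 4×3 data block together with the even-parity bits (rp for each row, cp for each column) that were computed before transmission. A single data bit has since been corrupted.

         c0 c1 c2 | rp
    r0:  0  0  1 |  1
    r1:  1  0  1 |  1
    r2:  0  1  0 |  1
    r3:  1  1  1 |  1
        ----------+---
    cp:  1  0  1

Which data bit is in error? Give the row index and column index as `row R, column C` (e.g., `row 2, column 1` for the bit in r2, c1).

Recompute each row's even parity and compare to rp:
  r0: data parity 1, sent rp 1 → ok
  r1: data parity 0, sent rp 1 → mismatch
  r2: data parity 1, sent rp 1 → ok
  r3: data parity 1, sent rp 1 → ok
Recompute each column's even parity and compare to cp:
  c0: data parity 0, sent cp 1 → mismatch
  c1: data parity 0, sent cp 0 → ok
  c2: data parity 1, sent cp 1 → ok
Exactly one row (r1) and one column (c0) fail → the flipped bit is at their intersection.

row 1, column 0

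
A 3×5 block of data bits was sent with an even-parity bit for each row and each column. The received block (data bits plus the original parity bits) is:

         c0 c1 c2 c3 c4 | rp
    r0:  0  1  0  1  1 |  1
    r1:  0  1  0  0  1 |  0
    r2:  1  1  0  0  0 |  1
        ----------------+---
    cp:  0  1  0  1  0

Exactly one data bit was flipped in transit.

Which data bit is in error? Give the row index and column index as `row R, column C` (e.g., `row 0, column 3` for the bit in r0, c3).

row 2, column 0

Recompute each row's even parity and compare to rp:
  r0: data parity 1, sent rp 1 → ok
  r1: data parity 0, sent rp 0 → ok
  r2: data parity 0, sent rp 1 → mismatch
Recompute each column's even parity and compare to cp:
  c0: data parity 1, sent cp 0 → mismatch
  c1: data parity 1, sent cp 1 → ok
  c2: data parity 0, sent cp 0 → ok
  c3: data parity 1, sent cp 1 → ok
  c4: data parity 0, sent cp 0 → ok
Exactly one row (r2) and one column (c0) fail → the flipped bit is at their intersection.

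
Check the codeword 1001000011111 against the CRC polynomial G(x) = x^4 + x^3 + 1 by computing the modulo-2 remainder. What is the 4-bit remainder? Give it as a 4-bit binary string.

Modulo-2 division of 1001000011111 by 11001:
  pos 0: 10010 XOR 11001 = 01011
  pos 1: 10110 XOR 11001 = 01111
  pos 2: 11110 XOR 11001 = 00111
  pos 4: 11101 XOR 11001 = 00100
  pos 6: 10011 XOR 11001 = 01010
  pos 7: 10101 XOR 11001 = 01100
  pos 8: 11001 XOR 11001 = 00000
Remainder = 0000 (zero — the frame passes the CRC check).

0000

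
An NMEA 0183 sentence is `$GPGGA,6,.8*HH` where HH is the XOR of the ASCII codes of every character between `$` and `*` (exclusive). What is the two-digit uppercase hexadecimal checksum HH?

XOR the ASCII codes of the payload characters:
  'G' = 0x47 → acc = 0x47
  'P' = 0x50 → acc = 0x17
  'G' = 0x47 → acc = 0x50
  'G' = 0x47 → acc = 0x17
  'A' = 0x41 → acc = 0x56
  ',' = 0x2C → acc = 0x7A
  '6' = 0x36 → acc = 0x4C
  ',' = 0x2C → acc = 0x60
  '.' = 0x2E → acc = 0x4E
  '8' = 0x38 → acc = 0x76
Checksum = 0x76.

76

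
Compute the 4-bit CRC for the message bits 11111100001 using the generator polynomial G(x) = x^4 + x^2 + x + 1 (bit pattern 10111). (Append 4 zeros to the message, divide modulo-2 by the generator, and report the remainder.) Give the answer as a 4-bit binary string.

Append 4 zeros: 111111000010000. Divide by 10111 (XOR where the leading bit is 1):
  pos 0: 11111 XOR 10111 = 01000
  pos 1: 10001 XOR 10111 = 00110
  pos 3: 11000 XOR 10111 = 01111
  pos 4: 11110 XOR 10111 = 01001
  pos 5: 10010 XOR 10111 = 00101
  pos 7: 10110 XOR 10111 = 00001
Remainder (last 4 bits) = 1000. This is the CRC / FCS.

1000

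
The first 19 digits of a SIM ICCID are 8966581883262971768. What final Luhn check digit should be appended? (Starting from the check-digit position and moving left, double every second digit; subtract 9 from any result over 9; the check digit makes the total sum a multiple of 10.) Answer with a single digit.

Partial digits right→left: 8 6 7 1 7 9 2 6 2 3 8 8 1 8 5 6 6 9 8
Double every second digit counting from the check-digit position (so the 1st, 3rd, 5th, ... of the partial from the right).
  doubled (with −9 where >9): 7 5 5 4 4 7 2 1 3 7 → sum 45
  kept as-is: 6 1 9 6 3 8 8 6 9 → sum 56
Total = 45 + 56 = 101.
Check digit = (10 − (101 mod 10)) mod 10 = 9.

9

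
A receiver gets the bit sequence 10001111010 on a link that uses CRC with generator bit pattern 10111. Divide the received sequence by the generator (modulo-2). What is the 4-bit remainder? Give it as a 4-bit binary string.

Modulo-2 division of 10001111010 by 10111:
  pos 0: 10001 XOR 10111 = 00110
  pos 2: 11011 XOR 10111 = 01100
  pos 3: 11001 XOR 10111 = 01110
  pos 4: 11100 XOR 10111 = 01011
  pos 5: 10111 XOR 10111 = 00000
Remainder = 0000 (zero — the frame passes the CRC check).

0000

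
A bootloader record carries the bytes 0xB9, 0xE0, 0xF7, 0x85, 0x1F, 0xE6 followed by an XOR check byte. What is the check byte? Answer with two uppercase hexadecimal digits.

XOR the bytes together:
  start with 0xB9
  0xB9 ⊕ 0xE0 = 0x59
  0x59 ⊕ 0xF7 = 0xAE
  0xAE ⊕ 0x85 = 0x2B
  0x2B ⊕ 0x1F = 0x34
  0x34 ⊕ 0xE6 = 0xD2

D2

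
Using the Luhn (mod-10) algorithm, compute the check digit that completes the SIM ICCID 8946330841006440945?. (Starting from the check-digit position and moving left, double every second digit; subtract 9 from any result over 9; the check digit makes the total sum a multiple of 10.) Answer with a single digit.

Partial digits right→left: 5 4 9 0 4 4 6 0 0 1 4 8 0 3 3 6 4 9 8
Double every second digit counting from the check-digit position (so the 1st, 3rd, 5th, ... of the partial from the right).
  doubled (with −9 where >9): 1 9 8 3 0 8 0 6 8 7 → sum 50
  kept as-is: 4 0 4 0 1 8 3 6 9 → sum 35
Total = 50 + 35 = 85.
Check digit = (10 − (85 mod 10)) mod 10 = 5.

5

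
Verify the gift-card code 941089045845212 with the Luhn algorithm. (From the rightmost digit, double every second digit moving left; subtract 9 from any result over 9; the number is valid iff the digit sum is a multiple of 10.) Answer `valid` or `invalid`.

From the right, keep odd positions and double even positions (subtract 9 from any doubled value over 9):
  doubled (positions 2,4,...): 2 1 7 8 9 0 8 → sum 35
  kept (positions 1,3,...): 2 2 4 5 0 8 1 9 → sum 31
Total = 66.
66 mod 10 = 6, so the number is invalid.

invalid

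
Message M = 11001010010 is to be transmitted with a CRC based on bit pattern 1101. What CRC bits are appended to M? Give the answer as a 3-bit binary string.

Append 3 zeros: 11001010010000. Divide by 1101 (XOR where the leading bit is 1):
  pos 0: 1100 XOR 1101 = 0001
  pos 3: 1101 XOR 1101 = 0000
  pos 9: 1000 XOR 1101 = 0101
  pos 10: 1010 XOR 1101 = 0111
Remainder (last 3 bits) = 111. This is the CRC / FCS.

111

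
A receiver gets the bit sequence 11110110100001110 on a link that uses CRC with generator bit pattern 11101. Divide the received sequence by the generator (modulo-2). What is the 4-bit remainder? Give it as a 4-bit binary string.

Modulo-2 division of 11110110100001110 by 11101:
  pos 0: 11110 XOR 11101 = 00011
  pos 3: 11110 XOR 11101 = 00011
  pos 6: 11100 XOR 11101 = 00001
  pos 10: 10011 XOR 11101 = 01110
  pos 11: 11101 XOR 11101 = 00000
Remainder = 0000 (zero — the frame passes the CRC check).

0000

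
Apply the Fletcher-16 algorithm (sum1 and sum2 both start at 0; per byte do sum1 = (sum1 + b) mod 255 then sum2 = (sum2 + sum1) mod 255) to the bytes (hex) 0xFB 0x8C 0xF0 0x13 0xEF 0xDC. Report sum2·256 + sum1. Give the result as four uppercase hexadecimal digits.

Running sums (mod 255):
  after byte 0 (0xFB): sum1=251, sum2=251
  after byte 1 (0x8C): sum1=136, sum2=132
  after byte 2 (0xF0): sum1=121, sum2=253
  after byte 3 (0x13): sum1=140, sum2=138
  after byte 4 (0xEF): sum1=124, sum2=7
  after byte 5 (0xDC): sum1=89, sum2=96
Checksum = sum2·256 + sum1 = 96·256 + 89 = 24665 = 0x6059.

6059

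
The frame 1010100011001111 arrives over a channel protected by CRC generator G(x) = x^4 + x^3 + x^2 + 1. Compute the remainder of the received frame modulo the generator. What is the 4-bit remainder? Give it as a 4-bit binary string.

Modulo-2 division of 1010100011001111 by 11101:
  pos 0: 10101 XOR 11101 = 01000
  pos 1: 10000 XOR 11101 = 01101
  pos 2: 11010 XOR 11101 = 00111
  pos 4: 11101 XOR 11101 = 00000
  pos 9: 10011 XOR 11101 = 01110
  pos 10: 11101 XOR 11101 = 00000
Remainder = 0001 (nonzero — an error is detected).

0001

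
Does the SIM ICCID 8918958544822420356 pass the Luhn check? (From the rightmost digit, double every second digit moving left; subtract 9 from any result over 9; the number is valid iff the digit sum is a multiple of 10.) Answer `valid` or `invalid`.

From the right, keep odd positions and double even positions (subtract 9 from any doubled value over 9):
  doubled (positions 2,4,...): 1 0 8 4 8 1 1 7 9 → sum 39
  kept (positions 1,3,...): 6 3 2 2 8 4 8 9 1 8 → sum 51
Total = 90.
90 mod 10 = 0, so the number is valid.

valid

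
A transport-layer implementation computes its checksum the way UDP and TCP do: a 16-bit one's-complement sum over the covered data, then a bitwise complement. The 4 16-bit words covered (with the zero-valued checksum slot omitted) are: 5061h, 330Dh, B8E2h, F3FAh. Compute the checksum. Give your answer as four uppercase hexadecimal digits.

One's-complement addition (fold any carry out of bit 15 back into bit 0):
  0x5061 + 0x330D = 0x0836E
  0x836E + 0xB8E2 = 0x13C50 → wrap carry → 0x3C51
  0x3C51 + 0xF3FA = 0x1304B → wrap carry → 0x304C
One's-complement sum = 0x304C.
Checksum = ~0x304C & 0xFFFF = 0xCFB3.

CFB3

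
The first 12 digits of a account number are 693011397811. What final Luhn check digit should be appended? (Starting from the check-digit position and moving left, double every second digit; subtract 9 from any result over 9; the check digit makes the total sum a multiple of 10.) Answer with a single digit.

0

Partial digits right→left: 1 1 8 7 9 3 1 1 0 3 9 6
Double every second digit counting from the check-digit position (so the 1st, 3rd, 5th, ... of the partial from the right).
  doubled (with −9 where >9): 2 7 9 2 0 9 → sum 29
  kept as-is: 1 7 3 1 3 6 → sum 21
Total = 29 + 21 = 50.
Check digit = (10 − (50 mod 10)) mod 10 = 0.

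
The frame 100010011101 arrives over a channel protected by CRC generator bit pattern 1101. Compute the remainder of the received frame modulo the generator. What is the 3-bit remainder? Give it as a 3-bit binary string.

001

Modulo-2 division of 100010011101 by 1101:
  pos 0: 1000 XOR 1101 = 0101
  pos 1: 1011 XOR 1101 = 0110
  pos 2: 1100 XOR 1101 = 0001
  pos 5: 1011 XOR 1101 = 0110
  pos 6: 1101 XOR 1101 = 0000
Remainder = 001 (nonzero — an error is detected).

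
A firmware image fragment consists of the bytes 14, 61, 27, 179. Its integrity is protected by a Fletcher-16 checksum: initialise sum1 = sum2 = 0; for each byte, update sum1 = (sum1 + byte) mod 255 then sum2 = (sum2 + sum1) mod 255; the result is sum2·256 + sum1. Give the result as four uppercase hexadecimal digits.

D91A

Running sums (mod 255):
  after byte 0 (14): sum1=14, sum2=14
  after byte 1 (61): sum1=75, sum2=89
  after byte 2 (27): sum1=102, sum2=191
  after byte 3 (179): sum1=26, sum2=217
Checksum = sum2·256 + sum1 = 217·256 + 26 = 55578 = 0xD91A.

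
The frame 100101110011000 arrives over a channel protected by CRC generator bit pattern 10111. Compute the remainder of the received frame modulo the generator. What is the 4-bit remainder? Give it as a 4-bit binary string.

1110

Modulo-2 division of 100101110011000 by 10111:
  pos 0: 10010 XOR 10111 = 00101
  pos 2: 10111 XOR 10111 = 00000
  pos 7: 10011 XOR 10111 = 00100
  pos 9: 10000 XOR 10111 = 00111
Remainder = 1110 (nonzero — an error is detected).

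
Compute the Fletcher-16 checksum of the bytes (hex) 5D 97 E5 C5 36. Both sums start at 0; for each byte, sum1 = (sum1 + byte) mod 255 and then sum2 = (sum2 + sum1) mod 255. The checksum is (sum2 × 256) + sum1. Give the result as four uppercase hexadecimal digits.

Running sums (mod 255):
  after byte 0 (5D): sum1=93, sum2=93
  after byte 1 (97): sum1=244, sum2=82
  after byte 2 (E5): sum1=218, sum2=45
  after byte 3 (C5): sum1=160, sum2=205
  after byte 4 (36): sum1=214, sum2=164
Checksum = sum2·256 + sum1 = 164·256 + 214 = 42198 = 0xA4D6.

A4D6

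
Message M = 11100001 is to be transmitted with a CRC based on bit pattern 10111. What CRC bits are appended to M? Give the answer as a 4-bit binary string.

Append 4 zeros: 111000010000. Divide by 10111 (XOR where the leading bit is 1):
  pos 0: 11100 XOR 10111 = 01011
  pos 1: 10110 XOR 10111 = 00001
  pos 5: 10100 XOR 10111 = 00011
Remainder (last 4 bits) = 1100. This is the CRC / FCS.

1100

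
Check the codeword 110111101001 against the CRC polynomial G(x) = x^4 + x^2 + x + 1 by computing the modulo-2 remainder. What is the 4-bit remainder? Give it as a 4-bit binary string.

0000

Modulo-2 division of 110111101001 by 10111:
  pos 0: 11011 XOR 10111 = 01100
  pos 1: 11001 XOR 10111 = 01110
  pos 2: 11101 XOR 10111 = 01010
  pos 3: 10100 XOR 10111 = 00011
  pos 6: 11100 XOR 10111 = 01011
  pos 7: 10111 XOR 10111 = 00000
Remainder = 0000 (zero — the frame passes the CRC check).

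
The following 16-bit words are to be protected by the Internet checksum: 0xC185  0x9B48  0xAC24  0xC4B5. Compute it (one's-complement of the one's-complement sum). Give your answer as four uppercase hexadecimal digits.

One's-complement addition (fold any carry out of bit 15 back into bit 0):
  0xC185 + 0x9B48 = 0x15CCD → wrap carry → 0x5CCE
  0x5CCE + 0xAC24 = 0x108F2 → wrap carry → 0x08F3
  0x08F3 + 0xC4B5 = 0x0CDA8
One's-complement sum = 0xCDA8.
Checksum = ~0xCDA8 & 0xFFFF = 0x3257.

3257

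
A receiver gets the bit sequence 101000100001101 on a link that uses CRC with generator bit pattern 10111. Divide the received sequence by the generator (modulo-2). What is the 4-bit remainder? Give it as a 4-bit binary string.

0000

Modulo-2 division of 101000100001101 by 10111:
  pos 0: 10100 XOR 10111 = 00011
  pos 3: 11010 XOR 10111 = 01101
  pos 4: 11010 XOR 10111 = 01101
  pos 5: 11010 XOR 10111 = 01101
  pos 6: 11010 XOR 10111 = 01101
  pos 7: 11011 XOR 10111 = 01100
  pos 8: 11001 XOR 10111 = 01110
  pos 9: 11100 XOR 10111 = 01011
  pos 10: 10111 XOR 10111 = 00000
Remainder = 0000 (zero — the frame passes the CRC check).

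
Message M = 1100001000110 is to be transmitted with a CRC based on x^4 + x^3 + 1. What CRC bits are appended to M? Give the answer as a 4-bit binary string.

1101

Append 4 zeros: 11000010001100000. Divide by 11001 (XOR where the leading bit is 1):
  pos 0: 11000 XOR 11001 = 00001
  pos 4: 10100 XOR 11001 = 01101
  pos 5: 11010 XOR 11001 = 00011
  pos 8: 11110 XOR 11001 = 00111
  pos 10: 11100 XOR 11001 = 00101
  pos 12: 10100 XOR 11001 = 01101
Remainder (last 4 bits) = 1101. This is the CRC / FCS.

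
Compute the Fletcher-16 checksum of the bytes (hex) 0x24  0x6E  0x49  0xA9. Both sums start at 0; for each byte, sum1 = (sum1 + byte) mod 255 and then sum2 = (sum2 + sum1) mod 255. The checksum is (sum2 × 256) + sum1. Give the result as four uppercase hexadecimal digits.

Running sums (mod 255):
  after byte 0 (0x24): sum1=36, sum2=36
  after byte 1 (0x6E): sum1=146, sum2=182
  after byte 2 (0x49): sum1=219, sum2=146
  after byte 3 (0xA9): sum1=133, sum2=24
Checksum = sum2·256 + sum1 = 24·256 + 133 = 6277 = 0x1885.

1885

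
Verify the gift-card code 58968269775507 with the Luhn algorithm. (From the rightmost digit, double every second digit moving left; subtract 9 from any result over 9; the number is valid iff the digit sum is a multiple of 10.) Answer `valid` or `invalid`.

From the right, keep odd positions and double even positions (subtract 9 from any doubled value over 9):
  doubled (positions 2,4,...): 0 1 5 3 7 9 1 → sum 26
  kept (positions 1,3,...): 7 5 7 9 2 6 8 → sum 44
Total = 70.
70 mod 10 = 0, so the number is valid.

valid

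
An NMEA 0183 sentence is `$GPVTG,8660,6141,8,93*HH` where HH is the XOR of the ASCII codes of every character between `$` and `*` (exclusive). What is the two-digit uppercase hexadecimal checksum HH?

XOR the ASCII codes of the payload characters:
  'G' = 0x47 → acc = 0x47
  'P' = 0x50 → acc = 0x17
  'V' = 0x56 → acc = 0x41
  'T' = 0x54 → acc = 0x15
  'G' = 0x47 → acc = 0x52
  ',' = 0x2C → acc = 0x7E
  '8' = 0x38 → acc = 0x46
  '6' = 0x36 → acc = 0x70
  '6' = 0x36 → acc = 0x46
  '0' = 0x30 → acc = 0x76
  ',' = 0x2C → acc = 0x5A
  '6' = 0x36 → acc = 0x6C
  '1' = 0x31 → acc = 0x5D
  '4' = 0x34 → acc = 0x69
  '1' = 0x31 → acc = 0x58
  ',' = 0x2C → acc = 0x74
  '8' = 0x38 → acc = 0x4C
  ',' = 0x2C → acc = 0x60
  '9' = 0x39 → acc = 0x59
  '3' = 0x33 → acc = 0x6A
Checksum = 0x6A.

6A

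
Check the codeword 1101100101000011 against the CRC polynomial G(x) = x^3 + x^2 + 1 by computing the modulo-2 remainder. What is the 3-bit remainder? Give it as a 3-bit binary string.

000

Modulo-2 division of 1101100101000011 by 1101:
  pos 0: 1101 XOR 1101 = 0000
  pos 4: 1001 XOR 1101 = 0100
  pos 5: 1000 XOR 1101 = 0101
  pos 6: 1011 XOR 1101 = 0110
  pos 7: 1100 XOR 1101 = 0001
  pos 10: 1000 XOR 1101 = 0101
  pos 11: 1011 XOR 1101 = 0110
  pos 12: 1101 XOR 1101 = 0000
Remainder = 000 (zero — the frame passes the CRC check).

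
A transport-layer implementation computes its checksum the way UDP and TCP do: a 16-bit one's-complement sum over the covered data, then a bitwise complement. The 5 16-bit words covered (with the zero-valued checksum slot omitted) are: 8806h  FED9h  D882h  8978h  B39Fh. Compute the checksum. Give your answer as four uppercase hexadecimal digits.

6384

One's-complement addition (fold any carry out of bit 15 back into bit 0):
  0x8806 + 0xFED9 = 0x186DF → wrap carry → 0x86E0
  0x86E0 + 0xD882 = 0x15F62 → wrap carry → 0x5F63
  0x5F63 + 0x8978 = 0x0E8DB
  0xE8DB + 0xB39F = 0x19C7A → wrap carry → 0x9C7B
One's-complement sum = 0x9C7B.
Checksum = ~0x9C7B & 0xFFFF = 0x6384.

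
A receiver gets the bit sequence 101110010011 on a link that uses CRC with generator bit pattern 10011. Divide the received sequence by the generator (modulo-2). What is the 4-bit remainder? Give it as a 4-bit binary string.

1010

Modulo-2 division of 101110010011 by 10011:
  pos 0: 10111 XOR 10011 = 00100
  pos 2: 10000 XOR 10011 = 00011
  pos 5: 11100 XOR 10011 = 01111
  pos 6: 11111 XOR 10011 = 01100
  pos 7: 11001 XOR 10011 = 01010
Remainder = 1010 (nonzero — an error is detected).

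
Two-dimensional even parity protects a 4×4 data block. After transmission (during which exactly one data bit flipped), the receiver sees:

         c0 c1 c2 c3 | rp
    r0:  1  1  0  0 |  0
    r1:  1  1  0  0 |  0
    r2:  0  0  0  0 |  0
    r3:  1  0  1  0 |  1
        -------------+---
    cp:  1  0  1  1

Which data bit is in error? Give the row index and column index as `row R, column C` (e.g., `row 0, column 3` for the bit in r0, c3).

row 3, column 3

Recompute each row's even parity and compare to rp:
  r0: data parity 0, sent rp 0 → ok
  r1: data parity 0, sent rp 0 → ok
  r2: data parity 0, sent rp 0 → ok
  r3: data parity 0, sent rp 1 → mismatch
Recompute each column's even parity and compare to cp:
  c0: data parity 1, sent cp 1 → ok
  c1: data parity 0, sent cp 0 → ok
  c2: data parity 1, sent cp 1 → ok
  c3: data parity 0, sent cp 1 → mismatch
Exactly one row (r3) and one column (c3) fail → the flipped bit is at their intersection.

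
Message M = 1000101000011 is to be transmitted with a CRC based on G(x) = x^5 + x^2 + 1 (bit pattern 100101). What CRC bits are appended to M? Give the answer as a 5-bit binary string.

Append 5 zeros: 100010100001100000. Divide by 100101 (XOR where the leading bit is 1):
  pos 0: 100010 XOR 100101 = 000111
  pos 3: 111100 XOR 100101 = 011001
  pos 4: 110010 XOR 100101 = 010111
  pos 5: 101110 XOR 100101 = 001011
  pos 7: 101111 XOR 100101 = 001010
  pos 9: 101000 XOR 100101 = 001101
  pos 11: 110100 XOR 100101 = 010001
  pos 12: 100010 XOR 100101 = 000111
Remainder (last 5 bits) = 00111. This is the CRC / FCS.

00111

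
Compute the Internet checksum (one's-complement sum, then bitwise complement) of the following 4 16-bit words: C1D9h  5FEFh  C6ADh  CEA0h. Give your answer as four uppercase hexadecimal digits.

One's-complement addition (fold any carry out of bit 15 back into bit 0):
  0xC1D9 + 0x5FEF = 0x121C8 → wrap carry → 0x21C9
  0x21C9 + 0xC6AD = 0x0E876
  0xE876 + 0xCEA0 = 0x1B716 → wrap carry → 0xB717
One's-complement sum = 0xB717.
Checksum = ~0xB717 & 0xFFFF = 0x48E8.

48E8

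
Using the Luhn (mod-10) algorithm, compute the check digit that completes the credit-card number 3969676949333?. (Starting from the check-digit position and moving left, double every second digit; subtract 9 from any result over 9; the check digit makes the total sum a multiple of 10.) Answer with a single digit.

Partial digits right→left: 3 3 3 9 4 9 6 7 6 9 6 9 3
Double every second digit counting from the check-digit position (so the 1st, 3rd, 5th, ... of the partial from the right).
  doubled (with −9 where >9): 6 6 8 3 3 3 6 → sum 35
  kept as-is: 3 9 9 7 9 9 → sum 46
Total = 35 + 46 = 81.
Check digit = (10 − (81 mod 10)) mod 10 = 9.

9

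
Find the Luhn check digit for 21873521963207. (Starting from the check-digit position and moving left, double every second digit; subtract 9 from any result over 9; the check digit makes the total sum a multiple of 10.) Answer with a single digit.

1

Partial digits right→left: 7 0 2 3 6 9 1 2 5 3 7 8 1 2
Double every second digit counting from the check-digit position (so the 1st, 3rd, 5th, ... of the partial from the right).
  doubled (with −9 where >9): 5 4 3 2 1 5 2 → sum 22
  kept as-is: 0 3 9 2 3 8 2 → sum 27
Total = 22 + 27 = 49.
Check digit = (10 − (49 mod 10)) mod 10 = 1.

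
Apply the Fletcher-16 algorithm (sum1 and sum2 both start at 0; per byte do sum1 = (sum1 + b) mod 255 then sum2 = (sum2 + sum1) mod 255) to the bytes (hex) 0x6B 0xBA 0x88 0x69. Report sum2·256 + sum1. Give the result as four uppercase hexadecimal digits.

Running sums (mod 255):
  after byte 0 (0x6B): sum1=107, sum2=107
  after byte 1 (0xBA): sum1=38, sum2=145
  after byte 2 (0x88): sum1=174, sum2=64
  after byte 3 (0x69): sum1=24, sum2=88
Checksum = sum2·256 + sum1 = 88·256 + 24 = 22552 = 0x5818.

5818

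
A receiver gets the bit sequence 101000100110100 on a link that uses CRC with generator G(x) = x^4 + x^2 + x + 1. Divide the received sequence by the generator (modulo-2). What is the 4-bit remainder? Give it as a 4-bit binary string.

0000

Modulo-2 division of 101000100110100 by 10111:
  pos 0: 10100 XOR 10111 = 00011
  pos 3: 11010 XOR 10111 = 01101
  pos 4: 11010 XOR 10111 = 01101
  pos 5: 11011 XOR 10111 = 01100
  pos 6: 11001 XOR 10111 = 01110
  pos 7: 11100 XOR 10111 = 01011
  pos 8: 10111 XOR 10111 = 00000
Remainder = 0000 (zero — the frame passes the CRC check).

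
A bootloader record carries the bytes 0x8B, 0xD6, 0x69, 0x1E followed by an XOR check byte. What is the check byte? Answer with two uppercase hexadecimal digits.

2A

XOR the bytes together:
  start with 0x8B
  0x8B ⊕ 0xD6 = 0x5D
  0x5D ⊕ 0x69 = 0x34
  0x34 ⊕ 0x1E = 0x2A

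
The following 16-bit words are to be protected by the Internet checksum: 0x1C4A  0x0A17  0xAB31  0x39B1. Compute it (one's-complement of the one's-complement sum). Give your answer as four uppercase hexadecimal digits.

One's-complement addition (fold any carry out of bit 15 back into bit 0):
  0x1C4A + 0x0A17 = 0x02661
  0x2661 + 0xAB31 = 0x0D192
  0xD192 + 0x39B1 = 0x10B43 → wrap carry → 0x0B44
One's-complement sum = 0x0B44.
Checksum = ~0x0B44 & 0xFFFF = 0xF4BB.

F4BB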